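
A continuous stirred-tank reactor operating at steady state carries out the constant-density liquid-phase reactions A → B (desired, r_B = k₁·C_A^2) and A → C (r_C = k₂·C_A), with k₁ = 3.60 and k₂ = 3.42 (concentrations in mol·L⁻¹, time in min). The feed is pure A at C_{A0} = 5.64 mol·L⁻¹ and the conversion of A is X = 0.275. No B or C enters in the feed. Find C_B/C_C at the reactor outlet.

Exit C_A = C_{A0}(1−X) = 5.64×0.725 = 4.089 mol·L⁻¹.
In a CSTR the entire volume is at exit conditions, so r_B = 3.60×4.089^2 = 60.19 and r_C = 3.42×4.089 = 13.98.
Overall selectivity = C_B/C_C = r_Bτ/(r_Cτ) = r_B/r_C = 4.30.

4.30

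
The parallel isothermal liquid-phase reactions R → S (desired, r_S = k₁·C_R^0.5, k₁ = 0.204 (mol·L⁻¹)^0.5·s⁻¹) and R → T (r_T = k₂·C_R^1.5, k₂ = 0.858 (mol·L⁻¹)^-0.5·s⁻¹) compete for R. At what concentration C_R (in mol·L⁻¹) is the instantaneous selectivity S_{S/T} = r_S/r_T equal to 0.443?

S_{S/T} = (k₁/k₂)·C_R⁻¹ ⇒ C_R = (S·k₂/k₁)^(-1).
= (0.443×0.858/0.204)^(-1) = (1.863)^(-1) = 0.537 mol·L⁻¹.

0.537 mol·L⁻¹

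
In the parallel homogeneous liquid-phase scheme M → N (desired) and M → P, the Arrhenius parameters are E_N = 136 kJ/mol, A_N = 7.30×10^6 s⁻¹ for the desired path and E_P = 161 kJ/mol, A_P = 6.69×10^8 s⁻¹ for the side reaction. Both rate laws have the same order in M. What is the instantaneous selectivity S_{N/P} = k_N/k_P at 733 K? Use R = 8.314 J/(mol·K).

Since both paths have the same order in M, the concentration cancels and S_{N/P} = k_N/k_P = (A_N/A_P)·exp[(E_P−E_N)/(RT)].
(E_P−E_N)/(RT) = (161−136)×10³/(8.314×733) = 25000/6094 = 4.102.
k_N/k_P = (7.30×10^6/6.69×10^8)·exp(4.102) = 0.01091 × 60.48 = 0.660.

0.660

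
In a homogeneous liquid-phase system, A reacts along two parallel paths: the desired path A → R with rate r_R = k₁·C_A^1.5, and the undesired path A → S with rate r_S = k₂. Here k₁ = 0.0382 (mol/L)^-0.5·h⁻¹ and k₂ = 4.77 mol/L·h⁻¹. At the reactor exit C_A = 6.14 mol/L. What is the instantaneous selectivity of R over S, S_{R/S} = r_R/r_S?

S_{R/S} = r_R/r_S = (k₁·C_A^1.5)/(k₂) = (k₁/k₂)·C_A^1.5.
= (0.0382×6.140^1.5) / (4.77) = 0.5812/4.770 = 0.122.
Since the desired path is higher order in A, keeping C_A high (PFR or concentrated feed) favours R.

0.122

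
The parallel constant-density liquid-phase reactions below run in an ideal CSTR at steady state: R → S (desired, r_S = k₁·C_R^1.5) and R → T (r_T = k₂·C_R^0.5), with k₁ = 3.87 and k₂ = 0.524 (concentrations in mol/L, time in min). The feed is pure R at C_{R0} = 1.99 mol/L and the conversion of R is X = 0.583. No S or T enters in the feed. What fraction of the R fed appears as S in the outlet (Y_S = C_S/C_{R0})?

0.501

Exit C_R = C_{R0}(1−X) = 1.99×0.417 = 0.8298 mol/L.
In a CSTR the entire volume is at exit conditions, so r_S = 3.87×0.8298^1.5 = 2.925 and r_T = 0.524×0.8298^0.5 = 0.4773.
Fraction of consumed R going to S: r_S/(r_S+r_T) = 0.8597.
C_S = 0.8597·C_{R0}·X = 0.8597×1.99×0.583 = 0.997 mol/L; Y_S = C_S/C_{R0} = 0.501.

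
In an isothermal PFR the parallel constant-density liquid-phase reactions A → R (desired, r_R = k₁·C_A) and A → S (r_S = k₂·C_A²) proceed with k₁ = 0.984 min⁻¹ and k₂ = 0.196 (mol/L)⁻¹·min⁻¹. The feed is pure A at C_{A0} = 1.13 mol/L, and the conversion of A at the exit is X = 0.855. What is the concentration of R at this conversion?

C_A = C_{A0}(1−X) = 0.1638 mol/L.
Along a PFR/batch, dC_R/dC_A = −r_R/(r_R+r_S) = −k₁/(k₁+k₂·C_A).
Integrating from C_{A0} to C_A: C_R = (0.984/0.196)·ln[(0.984+0.196·1.13)/(0.984+0.196·0.164)] = 5.020·ln(1.205/1.016) = 0.8579 mol/L.

0.858 mol/L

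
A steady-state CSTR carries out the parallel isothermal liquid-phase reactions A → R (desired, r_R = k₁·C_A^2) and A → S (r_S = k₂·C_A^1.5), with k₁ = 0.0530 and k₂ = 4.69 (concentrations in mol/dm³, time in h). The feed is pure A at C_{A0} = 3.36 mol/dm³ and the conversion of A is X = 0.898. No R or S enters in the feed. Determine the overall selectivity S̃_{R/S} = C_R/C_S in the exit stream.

Exit C_A = C_{A0}(1−X) = 3.36×0.102 = 0.3427 mol/dm³.
Rates in a CSTR are evaluated at the outlet concentration: r_R = 0.0530×0.3427^2 = 0.006225, r_S = 4.69×0.3427^1.5 = 0.9410.
Overall selectivity = C_R/C_S = r_Rτ/(r_Sτ) = r_R/r_S = 0.00662.

0.00662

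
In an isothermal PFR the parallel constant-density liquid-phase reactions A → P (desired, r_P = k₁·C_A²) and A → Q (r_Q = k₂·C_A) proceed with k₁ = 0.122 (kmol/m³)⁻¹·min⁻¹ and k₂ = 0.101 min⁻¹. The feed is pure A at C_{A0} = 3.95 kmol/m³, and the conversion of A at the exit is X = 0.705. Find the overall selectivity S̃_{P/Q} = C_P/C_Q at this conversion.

2.85

C_A = C_{A0}(1−X) = 1.165 kmol/m³.
Along a PFR/batch, dC_Q/dC_A = −r_Q/(r_P+r_Q) = −k₂/(k₂+k₁·C_A).
Integrating from C_{A0} to C_A: C_Q = (0.101/0.122)·ln[(0.101+0.122·3.95)/(0.101+0.122·1.17)] = 0.8279·ln(0.5829/0.2432) = 0.7238 kmol/m³.
Then C_P = (C_{A0}−C_A) − C_Q = 2.785 − 0.7238 = 2.061 kmol/m³.
S̃_{P/Q} = C_P/C_Q = 2.061/0.7238 = 2.85.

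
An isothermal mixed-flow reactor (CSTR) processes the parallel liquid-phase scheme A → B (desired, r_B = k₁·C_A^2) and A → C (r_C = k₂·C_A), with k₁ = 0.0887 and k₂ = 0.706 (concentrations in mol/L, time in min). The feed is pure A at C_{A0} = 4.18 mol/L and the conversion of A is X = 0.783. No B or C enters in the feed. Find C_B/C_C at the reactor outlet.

Exit C_A = C_{A0}(1−X) = 4.18×0.217 = 0.9071 mol/L.
In a CSTR the entire volume is at exit conditions, so r_B = 0.0887×0.9071^2 = 0.07298 and r_C = 0.706×0.9071 = 0.6404.
Overall selectivity = C_B/C_C = r_Bτ/(r_Cτ) = r_B/r_C = 0.114.

0.114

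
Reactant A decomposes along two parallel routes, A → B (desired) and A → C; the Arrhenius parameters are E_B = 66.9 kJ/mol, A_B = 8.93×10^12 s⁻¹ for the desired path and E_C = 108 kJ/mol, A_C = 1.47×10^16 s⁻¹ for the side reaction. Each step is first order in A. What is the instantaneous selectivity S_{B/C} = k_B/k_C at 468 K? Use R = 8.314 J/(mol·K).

k_B/k_C = (A_B/A_C)·exp[−(E_B−E_C)/(RT)] = (A_B/A_C)·exp[(E_C−E_B)/(RT)].
(E_C−E_B)/(RT) = (108−66.9)×10³/(8.314×468) = 41100/3891 = 10.56.
k_B/k_C = (8.93×10^12/1.47×10^16)·exp(10.56) = 6.075×10^-4 × 38676 = 23.5.
Since E_B < E_C, lowering the temperature improves selectivity toward B.

23.5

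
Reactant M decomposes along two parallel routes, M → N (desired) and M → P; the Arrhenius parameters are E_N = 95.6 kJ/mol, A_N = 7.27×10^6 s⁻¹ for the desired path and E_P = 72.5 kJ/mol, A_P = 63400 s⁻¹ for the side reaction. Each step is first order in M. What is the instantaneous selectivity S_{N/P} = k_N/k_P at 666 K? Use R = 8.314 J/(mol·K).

Since both paths have the same order in M, the concentration cancels and S_{N/P} = k_N/k_P = (A_N/A_P)·exp[(E_P−E_N)/(RT)].
(E_P−E_N)/(RT) = (72.5−95.6)×10³/(8.314×666) = -23100/5537 = -4.172.
k_N/k_P = (7.27×10^6/63400)·exp(-4.172) = 114.7 × 0.01542 = 1.77.
Since E_N > E_P, raising the temperature improves selectivity toward N.

1.77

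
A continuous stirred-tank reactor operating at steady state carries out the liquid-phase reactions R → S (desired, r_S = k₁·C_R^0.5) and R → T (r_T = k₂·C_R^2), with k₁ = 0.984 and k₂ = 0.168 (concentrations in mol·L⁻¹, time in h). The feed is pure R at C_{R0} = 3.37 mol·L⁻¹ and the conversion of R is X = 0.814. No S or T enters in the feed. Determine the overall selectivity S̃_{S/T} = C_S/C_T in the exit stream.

11.8

Exit C_R = C_{R0}(1−X) = 3.37×0.186 = 0.6268 mol·L⁻¹.
Rates in a CSTR are evaluated at the outlet concentration: r_S = 0.984×0.6268^0.5 = 0.7791, r_T = 0.168×0.6268^2 = 0.06601.
Overall selectivity = C_S/C_T = r_Sτ/(r_Tτ) = r_S/r_T = 11.8.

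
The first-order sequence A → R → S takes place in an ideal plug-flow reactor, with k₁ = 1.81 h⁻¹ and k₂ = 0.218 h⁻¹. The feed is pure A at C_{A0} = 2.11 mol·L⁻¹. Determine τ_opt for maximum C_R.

1.33 h

For first-order series the maximum of C_R occurs at τ_opt = ln(k₂/k₁)/(k₂−k₁).
= ln(0.218/1.81)/(0.218−1.81) = ln(0.1204)/-1.592 = -2.117/-1.592 = 1.33 h.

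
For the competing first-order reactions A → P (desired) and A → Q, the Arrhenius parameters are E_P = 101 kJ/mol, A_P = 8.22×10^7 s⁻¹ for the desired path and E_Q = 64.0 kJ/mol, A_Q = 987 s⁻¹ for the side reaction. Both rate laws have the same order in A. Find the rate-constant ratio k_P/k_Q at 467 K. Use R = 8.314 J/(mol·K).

6.05

With equal orders, S_{P/Q} = k_P/k_Q = (A_P/A_Q)·exp[(E_Q−E_P)/(RT)].
(E_Q−E_P)/(RT) = (64.0−101)×10³/(8.314×467) = -37000/3883 = -9.530.
k_P/k_Q = (8.22×10^7/987)·exp(-9.530) = 83283 × 7.267×10^-5 = 6.05.
Since E_P > E_Q, raising the temperature improves selectivity toward P.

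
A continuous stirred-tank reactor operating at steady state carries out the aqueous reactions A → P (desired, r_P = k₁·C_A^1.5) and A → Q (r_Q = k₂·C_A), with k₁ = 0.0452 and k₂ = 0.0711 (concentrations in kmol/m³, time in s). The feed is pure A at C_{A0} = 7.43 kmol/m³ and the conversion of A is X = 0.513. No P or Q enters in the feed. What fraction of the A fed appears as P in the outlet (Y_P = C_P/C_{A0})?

Exit C_A = C_{A0}(1−X) = 7.43×0.487 = 3.618 kmol/m³.
Rates in a CSTR are evaluated at the outlet concentration: r_P = 0.0452×3.618^1.5 = 0.3111, r_Q = 0.0711×3.618 = 0.2573.
Fraction of consumed A going to P: r_P/(r_P+r_Q) = 0.5474.
C_P = 0.5474·C_{A0}·X = 0.5474×7.43×0.513 = 2.09 kmol/m³; Y_P = C_P/C_{A0} = 0.281.

0.281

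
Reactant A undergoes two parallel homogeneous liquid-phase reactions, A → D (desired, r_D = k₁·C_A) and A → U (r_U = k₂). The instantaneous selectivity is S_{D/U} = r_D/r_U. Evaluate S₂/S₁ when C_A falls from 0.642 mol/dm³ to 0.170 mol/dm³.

0.265

S_{D/U} = (k₁/k₂)·C_A, so S₂/S₁ = (C_{A,2}/C_{A,1}).
= 0.170/0.642 = 0.265.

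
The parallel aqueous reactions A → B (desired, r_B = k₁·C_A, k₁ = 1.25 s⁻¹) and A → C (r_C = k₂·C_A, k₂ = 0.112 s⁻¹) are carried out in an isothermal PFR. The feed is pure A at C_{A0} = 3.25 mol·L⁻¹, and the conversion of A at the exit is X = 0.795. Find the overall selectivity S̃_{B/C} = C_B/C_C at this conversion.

C_A = C_{A0}(1−X) = 0.6662 mol·L⁻¹.
Both paths are first order in A, so the instantaneous fraction to B is constant: dC_B/d(−C_A) = k₁/(k₁+k₂) = 0.9178.
C_B = 0.9178·(C_{A0}−C_A) = 0.9178×2.584 = 2.37 mol·L⁻¹.
C_C = (C_{A0}−C_A)−C_B = 0.2125 mol·L⁻¹; S̃_{B/C} = 2.371/0.2125 = 11.2.

11.2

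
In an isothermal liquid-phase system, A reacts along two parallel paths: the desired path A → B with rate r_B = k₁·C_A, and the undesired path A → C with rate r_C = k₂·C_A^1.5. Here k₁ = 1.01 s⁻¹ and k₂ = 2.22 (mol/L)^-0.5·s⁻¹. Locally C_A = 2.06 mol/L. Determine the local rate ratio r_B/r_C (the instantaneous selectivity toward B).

0.317

S_{B/C} = r_B/r_C = (k₁·C_A)/(k₂·C_A^1.5) = (k₁/k₂)·C_A^-0.5.
= (1.01×2.060) / (2.22×2.060^1.5) = 2.081/6.564 = 0.317.
The undesired path is higher order in A, so low C_A (CSTR or dilute feed) favours B.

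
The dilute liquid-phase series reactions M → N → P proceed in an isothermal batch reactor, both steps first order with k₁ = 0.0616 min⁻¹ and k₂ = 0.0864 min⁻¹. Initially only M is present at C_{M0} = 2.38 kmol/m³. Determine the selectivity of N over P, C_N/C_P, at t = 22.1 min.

0.565

For first-order series with pure M initially, C_N(t) = k₁C_{M0}/(k₂−k₁)·(e^(−k₁t) − e^(−k₂t)).
e^(−k₁t) = e^(−0.0616×22.1) = e^(−1.361) = 0.2563; e^(−k₂t) = e^(−1.909) = 0.1482.
C_N = 0.0616×2.38/(0.0864−0.0616) × (0.2563−0.1482) = 5.912×0.1081 = 0.6393 kmol/m³.
C_M = C_{M0}e^(−k₁t) = 0.6100 kmol/m³, so C_P = C_{M0}−C_M−C_N = 1.131 kmol/m³; C_N/C_P = 0.565.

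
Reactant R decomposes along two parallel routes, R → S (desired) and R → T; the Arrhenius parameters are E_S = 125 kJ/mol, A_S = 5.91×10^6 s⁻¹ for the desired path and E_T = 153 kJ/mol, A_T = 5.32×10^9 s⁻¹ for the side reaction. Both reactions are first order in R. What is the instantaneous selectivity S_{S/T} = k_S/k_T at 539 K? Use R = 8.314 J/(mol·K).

Since both paths have the same order in R, the concentration cancels and S_{S/T} = k_S/k_T = (A_S/A_T)·exp[(E_T−E_S)/(RT)].
(E_T−E_S)/(RT) = (153−125)×10³/(8.314×539) = 28000/4481 = 6.248.
k_S/k_T = (5.91×10^6/5.32×10^9)·exp(6.248) = 0.001111 × 517.1 = 0.574.
Since E_S < E_T, lowering the temperature improves selectivity toward S.

0.574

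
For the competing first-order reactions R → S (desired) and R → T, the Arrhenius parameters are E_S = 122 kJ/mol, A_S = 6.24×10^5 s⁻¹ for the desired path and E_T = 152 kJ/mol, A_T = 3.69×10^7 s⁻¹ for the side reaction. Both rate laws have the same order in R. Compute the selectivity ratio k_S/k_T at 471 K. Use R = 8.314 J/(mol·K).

35.9

k_S/k_T = (A_S/A_T)·exp[−(E_S−E_T)/(RT)] = (A_S/A_T)·exp[(E_T−E_S)/(RT)].
(E_T−E_S)/(RT) = (152−122)×10³/(8.314×471) = 30000/3916 = 7.661.
k_S/k_T = (6.24×10^5/3.69×10^7)·exp(7.661) = 0.01691 × 2124 = 35.9.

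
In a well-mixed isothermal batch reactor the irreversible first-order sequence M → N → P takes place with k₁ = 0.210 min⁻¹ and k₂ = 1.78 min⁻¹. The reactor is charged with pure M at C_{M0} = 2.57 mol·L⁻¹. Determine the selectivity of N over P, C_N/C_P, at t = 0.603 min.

1.54

For first-order series with pure M initially, C_N(t) = k₁C_{M0}/(k₂−k₁)·(e^(−k₁t) − e^(−k₂t)).
e^(−k₁t) = e^(−0.210×0.603) = e^(−0.1266) = 0.8811; e^(−k₂t) = e^(−1.073) = 0.3419.
C_N = 0.210×2.57/(1.78−0.210) × (0.8811−0.3419) = 0.3438×0.5392 = 0.1854 mol·L⁻¹.
C_M = C_{M0}e^(−k₁t) = 2.264 mol·L⁻¹, so C_P = C_{M0}−C_M−C_N = 0.1203 mol·L⁻¹; C_N/C_P = 1.54.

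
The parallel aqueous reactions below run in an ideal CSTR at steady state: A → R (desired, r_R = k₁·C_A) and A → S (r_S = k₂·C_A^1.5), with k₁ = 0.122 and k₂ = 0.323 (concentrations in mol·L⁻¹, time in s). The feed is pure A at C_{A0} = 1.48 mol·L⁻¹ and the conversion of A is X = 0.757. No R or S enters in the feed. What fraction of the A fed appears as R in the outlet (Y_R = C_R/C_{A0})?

0.293

Exit C_A = C_{A0}(1−X) = 1.48×0.243 = 0.3596 mol·L⁻¹.
In a CSTR the entire volume is at exit conditions, so r_R = 0.122×0.3596 = 0.04388 and r_S = 0.323×0.3596^1.5 = 0.06966.
Fraction of consumed A going to R: r_R/(r_R+r_S) = 0.3864.
C_R = 0.3864·C_{A0}·X = 0.3864×1.48×0.757 = 0.433 mol·L⁻¹; Y_R = C_R/C_{A0} = 0.293.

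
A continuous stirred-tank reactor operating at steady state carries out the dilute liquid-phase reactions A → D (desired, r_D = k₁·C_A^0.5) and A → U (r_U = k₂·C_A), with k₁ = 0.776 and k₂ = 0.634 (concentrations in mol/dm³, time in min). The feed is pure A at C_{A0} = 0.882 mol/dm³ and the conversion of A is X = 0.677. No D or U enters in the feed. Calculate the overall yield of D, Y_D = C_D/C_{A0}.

Exit C_A = C_{A0}(1−X) = 0.882×0.323 = 0.2849 mol/dm³.
In a CSTR the entire volume is at exit conditions, so r_D = 0.776×0.2849^0.5 = 0.4142 and r_U = 0.634×0.2849 = 0.1806.
Fraction of consumed A going to D: r_D/(r_D+r_U) = 0.6963.
C_D = 0.6963·C_{A0}·X = 0.6963×0.882×0.677 = 0.416 mol/dm³; Y_D = C_D/C_{A0} = 0.471.

0.471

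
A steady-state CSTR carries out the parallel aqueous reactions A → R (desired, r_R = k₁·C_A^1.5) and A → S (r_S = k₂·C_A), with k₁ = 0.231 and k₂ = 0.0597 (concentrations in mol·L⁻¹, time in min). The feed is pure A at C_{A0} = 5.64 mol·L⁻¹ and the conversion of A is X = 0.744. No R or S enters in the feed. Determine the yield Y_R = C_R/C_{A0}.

Exit C_A = C_{A0}(1−X) = 5.64×0.256 = 1.444 mol·L⁻¹.
In a CSTR the entire volume is at exit conditions, so r_R = 0.231×1.444^1.5 = 0.4008 and r_S = 0.0597×1.444 = 0.08620.
Fraction of consumed A going to R: r_R/(r_R+r_S) = 0.8230.
C_R = 0.8230·C_{A0}·X = 0.8230×5.64×0.744 = 3.45 mol·L⁻¹; Y_R = C_R/C_{A0} = 0.612.

0.612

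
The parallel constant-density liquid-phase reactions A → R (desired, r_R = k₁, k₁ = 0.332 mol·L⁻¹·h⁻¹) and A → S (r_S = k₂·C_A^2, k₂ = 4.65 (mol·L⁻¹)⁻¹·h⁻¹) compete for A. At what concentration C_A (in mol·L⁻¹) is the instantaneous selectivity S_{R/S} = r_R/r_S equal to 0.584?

S_{R/S} = (k₁/k₂)·C_A^-2 ⇒ C_A = (S·k₂/k₁)^(-0.5).
= (0.584×4.65/0.332)^(-0.5) = (8.180)^(-0.5) = 0.350 mol·L⁻¹.

0.350 mol·L⁻¹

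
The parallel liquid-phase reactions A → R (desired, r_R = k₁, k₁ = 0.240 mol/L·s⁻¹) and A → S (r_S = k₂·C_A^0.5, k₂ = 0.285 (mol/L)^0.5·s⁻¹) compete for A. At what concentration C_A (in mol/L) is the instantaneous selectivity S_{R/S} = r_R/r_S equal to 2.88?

S_{R/S} = (k₁/k₂)·C_A^-0.5 ⇒ C_A = (S·k₂/k₁)^(-2).
= (2.88×0.285/0.240)^(-2) = (3.420)^(-2) = 0.0855 mol/L.

0.0855 mol/L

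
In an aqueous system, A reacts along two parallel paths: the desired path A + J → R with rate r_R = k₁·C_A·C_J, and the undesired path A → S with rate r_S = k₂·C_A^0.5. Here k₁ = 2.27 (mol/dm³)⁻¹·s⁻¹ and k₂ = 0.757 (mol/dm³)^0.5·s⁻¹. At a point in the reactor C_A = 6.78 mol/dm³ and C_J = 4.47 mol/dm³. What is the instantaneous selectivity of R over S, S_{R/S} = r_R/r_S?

S_{R/S} = r_R/r_S = (k₁·C_A·C_J)/(k₂·C_A^0.5) = (k₁/k₂)·C_A^0.5·C_J.
= (2.27×6.780×4.470) / (0.757×6.780^0.5) = 68.80/1.971 = 34.9.

34.9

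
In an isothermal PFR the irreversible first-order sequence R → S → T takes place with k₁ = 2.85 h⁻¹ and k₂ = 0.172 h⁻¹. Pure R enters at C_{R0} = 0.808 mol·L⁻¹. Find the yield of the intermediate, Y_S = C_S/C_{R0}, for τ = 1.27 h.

0.827

For first-order series with pure R initially, C_S(τ) = k₁C_{R0}/(k₂−k₁)·(e^(−k₁τ) − e^(−k₂τ)).
e^(−k₁τ) = e^(−2.85×1.27) = e^(−3.620) = 0.02680; e^(−k₂τ) = e^(−0.2184) = 0.8038.
C_S = 2.85×0.808/(0.172−2.85) × (0.02680−0.8038) = (-0.8599)×(-0.7770) = 0.6681 mol·L⁻¹.
Y_S = C_S/C_{R0} = 0.6681/0.808 = 0.827.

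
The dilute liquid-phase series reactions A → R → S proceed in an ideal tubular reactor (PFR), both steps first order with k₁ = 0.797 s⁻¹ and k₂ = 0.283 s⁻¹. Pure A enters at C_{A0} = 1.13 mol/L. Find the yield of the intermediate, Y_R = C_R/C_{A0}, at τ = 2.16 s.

0.564

Solving the coupled first-order balances gives C_R(τ) = [k₁/(k₂−k₁)]·C_{A0}·(e^(−k₁τ) − e^(−k₂τ)).
e^(−k₁τ) = e^(−0.797×2.16) = e^(−1.722) = 0.1788; e^(−k₂τ) = e^(−0.6113) = 0.5427.
C_R = 0.797×1.13/(0.283−0.797) × (0.1788−0.5427) = (-1.752)×(-0.3639) = 0.6375 mol/L.
Y_R = C_R/C_{A0} = 0.6375/1.13 = 0.564.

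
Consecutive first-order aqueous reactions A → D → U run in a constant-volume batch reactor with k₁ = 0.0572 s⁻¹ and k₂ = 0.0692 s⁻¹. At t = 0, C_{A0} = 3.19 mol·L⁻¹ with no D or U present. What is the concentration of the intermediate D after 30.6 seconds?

The intermediate concentration in a first-order A→B→C sequence is C_D = k₁C_{A0}(e^(−k₁t) − e^(−k₂t))/(k₂−k₁).
e^(−k₁t) = e^(−0.0572×30.6) = e^(−1.750) = 0.1737; e^(−k₂t) = e^(−2.118) = 0.1203.
C_D = 0.0572×3.19/(0.0692−0.0572) × (0.1737−0.1203) = 15.21×0.05339 = 0.8118 mol·L⁻¹.

0.812 mol·L⁻¹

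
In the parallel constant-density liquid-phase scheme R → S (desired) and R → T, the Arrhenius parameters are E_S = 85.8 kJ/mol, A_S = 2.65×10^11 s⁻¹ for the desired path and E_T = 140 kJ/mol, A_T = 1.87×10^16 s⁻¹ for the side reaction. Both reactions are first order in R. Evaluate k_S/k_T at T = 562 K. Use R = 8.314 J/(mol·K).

1.55

With equal orders, S_{S/T} = k_S/k_T = (A_S/A_T)·exp[(E_T−E_S)/(RT)].
(E_T−E_S)/(RT) = (140−85.8)×10³/(8.314×562) = 54200/4672 = 11.60.
k_S/k_T = (2.65×10^11/1.87×10^16)·exp(11.60) = 1.417×10^-5 × 1.091×10^5 = 1.55.
Since E_S < E_T, lowering the temperature improves selectivity toward S.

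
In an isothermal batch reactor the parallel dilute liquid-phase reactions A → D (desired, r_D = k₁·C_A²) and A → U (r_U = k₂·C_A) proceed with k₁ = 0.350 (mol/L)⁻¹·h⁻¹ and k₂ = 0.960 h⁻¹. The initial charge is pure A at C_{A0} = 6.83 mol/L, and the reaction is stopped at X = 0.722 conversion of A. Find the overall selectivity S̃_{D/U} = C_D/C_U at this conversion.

1.48

C_A = C_{A0}(1−X) = 1.899 mol/L.
Along a PFR/batch, dC_U/dC_A = −r_U/(r_D+r_U) = −k₂/(k₂+k₁·C_A).
Integrating from C_{A0} to C_A: C_U = (0.960/0.350)·ln[(0.960+0.350·6.83)/(0.960+0.350·1.90)] = 2.743·ln(3.350/1.625) = 1.985 mol/L.
Then C_D = (C_{A0}−C_A) − C_U = 4.931 − 1.985 = 2.946 mol/L.
S̃_{D/U} = C_D/C_U = 2.946/1.985 = 1.48.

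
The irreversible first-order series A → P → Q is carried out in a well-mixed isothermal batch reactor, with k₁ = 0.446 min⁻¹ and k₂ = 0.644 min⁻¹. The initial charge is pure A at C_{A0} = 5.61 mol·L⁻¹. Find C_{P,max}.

1.70 mol·L⁻¹

For a first-order series the maximum intermediate yield is C_{P,max}/C_{A0} = (k₁/k₂)^[k₂/(k₂−k₁)].
= (0.446/0.644)^(0.644/(0.644−0.446)) = (0.6925)^(3.253) = 0.3027.
C_{P,max} = 0.3027×5.61 = 1.70 mol·L⁻¹.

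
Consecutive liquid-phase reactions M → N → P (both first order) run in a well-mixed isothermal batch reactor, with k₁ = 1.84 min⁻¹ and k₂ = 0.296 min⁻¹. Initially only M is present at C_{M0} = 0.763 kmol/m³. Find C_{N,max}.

Evaluating C_N at t_opt = ln(k₂/k₁)/(k₂−k₁) gives C_{N,max}/C_{M0} = (k₁/k₂)^[k₂/(k₂−k₁)].
= (1.84/0.296)^(0.296/(0.296−1.84)) = (6.216)^(-0.1917) = 0.7045.
C_{N,max} = 0.7045×0.763 = 0.538 kmol/m³.

0.538 kmol/m³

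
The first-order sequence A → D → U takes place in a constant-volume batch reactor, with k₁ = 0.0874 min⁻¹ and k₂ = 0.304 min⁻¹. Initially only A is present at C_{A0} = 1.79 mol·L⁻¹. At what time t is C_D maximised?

5.75 min

For first-order series the maximum of C_D occurs at t_opt = ln(k₂/k₁)/(k₂−k₁).
= ln(0.304/0.0874)/(0.304−0.0874) = ln(3.478)/0.2166 = 1.247/0.2166 = 5.75 min.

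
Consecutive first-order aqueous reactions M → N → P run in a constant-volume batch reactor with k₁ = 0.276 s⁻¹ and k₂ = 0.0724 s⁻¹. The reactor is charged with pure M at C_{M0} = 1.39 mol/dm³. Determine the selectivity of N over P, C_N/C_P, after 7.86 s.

For first-order series with pure M initially, C_N(t) = k₁C_{M0}/(k₂−k₁)·(e^(−k₁t) − e^(−k₂t)).
e^(−k₁t) = e^(−0.276×7.86) = e^(−2.169) = 0.1143; e^(−k₂t) = e^(−0.5691) = 0.5661.
C_N = 0.276×1.39/(0.0724−0.276) × (0.1143−0.5661) = (-1.884)×(-0.4518) = 0.8513 mol/dm³.
C_M = C_{M0}e^(−k₁t) = 0.1588 mol/dm³, so C_P = C_{M0}−C_M−C_N = 0.3799 mol/dm³; C_N/C_P = 2.24.

2.24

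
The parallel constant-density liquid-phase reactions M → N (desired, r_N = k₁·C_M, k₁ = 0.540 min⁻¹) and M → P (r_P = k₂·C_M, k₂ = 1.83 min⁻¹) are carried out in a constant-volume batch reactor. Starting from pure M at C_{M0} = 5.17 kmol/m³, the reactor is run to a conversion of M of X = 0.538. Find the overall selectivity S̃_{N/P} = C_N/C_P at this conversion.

0.295

C_M = C_{M0}(1−X) = 2.389 kmol/m³.
Both paths are first order in M, so the instantaneous fraction to N is constant: dC_N/d(−C_M) = k₁/(k₁+k₂) = 0.2278.
C_N = 0.2278·(C_{M0}−C_M) = 0.2278×2.781 = 0.634 kmol/m³.
C_P = (C_{M0}−C_M)−C_N = 2.148 kmol/m³; S̃_{N/P} = 0.6338/2.148 = 0.295.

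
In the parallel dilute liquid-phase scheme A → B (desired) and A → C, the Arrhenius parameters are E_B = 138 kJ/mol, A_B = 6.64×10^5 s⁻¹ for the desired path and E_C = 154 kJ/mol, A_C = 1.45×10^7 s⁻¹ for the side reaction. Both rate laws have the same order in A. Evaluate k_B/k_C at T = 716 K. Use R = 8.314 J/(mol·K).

Since both paths have the same order in A, the concentration cancels and S_{B/C} = k_B/k_C = (A_B/A_C)·exp[(E_C−E_B)/(RT)].
(E_C−E_B)/(RT) = (154−138)×10³/(8.314×716) = 16000/5953 = 2.688.
k_B/k_C = (6.64×10^5/1.45×10^7)·exp(2.688) = 0.04579 × 14.70 = 0.673.
Since E_B < E_C, lowering the temperature improves selectivity toward B.

0.673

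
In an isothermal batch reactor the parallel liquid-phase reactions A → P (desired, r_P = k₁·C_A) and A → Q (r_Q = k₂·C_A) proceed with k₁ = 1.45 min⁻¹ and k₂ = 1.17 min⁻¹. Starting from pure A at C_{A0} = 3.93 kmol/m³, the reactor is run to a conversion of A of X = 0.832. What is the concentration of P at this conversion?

C_A = C_{A0}(1−X) = 0.6602 kmol/m³.
Both paths are first order in A, so the instantaneous fraction to P is constant: dC_P/d(−C_A) = k₁/(k₁+k₂) = 0.5534.
C_P = 0.5534·(C_{A0}−C_A) = 0.5534×3.270 = 1.81 kmol/m³.

1.81 kmol/m³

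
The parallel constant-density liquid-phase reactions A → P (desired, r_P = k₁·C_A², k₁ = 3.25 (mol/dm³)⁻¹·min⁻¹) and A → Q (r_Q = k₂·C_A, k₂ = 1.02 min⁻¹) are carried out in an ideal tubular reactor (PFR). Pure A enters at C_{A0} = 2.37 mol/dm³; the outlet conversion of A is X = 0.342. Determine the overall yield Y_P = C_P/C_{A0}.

0.294

C_A = C_{A0}(1−X) = 1.559 mol/dm³.
Along a PFR/batch, dC_Q/dC_A = −r_Q/(r_P+r_Q) = −k₂/(k₂+k₁·C_A).
Integrating from C_{A0} to C_A: C_Q = (1.02/3.25)·ln[(1.02+3.25·2.37)/(1.02+3.25·1.56)] = 0.3138·ln(8.723/6.088) = 0.1128 mol/dm³.
Then C_P = (C_{A0}−C_A) − C_Q = 0.8105 − 0.1128 = 0.6977 mol/dm³.
Y_P = C_P/C_{A0} = 0.6977/2.37 = 0.294.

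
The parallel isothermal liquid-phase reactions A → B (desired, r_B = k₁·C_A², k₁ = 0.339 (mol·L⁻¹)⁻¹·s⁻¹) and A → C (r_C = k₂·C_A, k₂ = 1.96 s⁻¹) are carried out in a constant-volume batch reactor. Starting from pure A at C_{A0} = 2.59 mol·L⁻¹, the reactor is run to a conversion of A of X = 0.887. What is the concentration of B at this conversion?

0.443 mol·L⁻¹

C_A = C_{A0}(1−X) = 0.2927 mol·L⁻¹.
Along a PFR/batch, dC_C/dC_A = −r_C/(r_B+r_C) = −k₂/(k₂+k₁·C_A).
Integrating from C_{A0} to C_A: C_C = (1.96/0.339)·ln[(1.96+0.339·2.59)/(1.96+0.339·0.293)] = 5.782·ln(2.838/2.059) = 1.855 mol·L⁻¹.
Then C_B = (C_{A0}−C_A) − C_C = 2.297 − 1.855 = 0.4427 mol·L⁻¹.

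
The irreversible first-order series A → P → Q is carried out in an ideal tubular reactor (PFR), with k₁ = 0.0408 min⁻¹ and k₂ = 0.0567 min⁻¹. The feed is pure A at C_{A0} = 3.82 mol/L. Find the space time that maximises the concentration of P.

20.7 min

Setting dC_P/dτ = 0 gives τ_opt = ln(k₂/k₁)/(k₂−k₁).
= ln(0.0567/0.0408)/(0.0567−0.0408) = ln(1.390)/0.01590 = 0.3291/0.01590 = 20.7 min.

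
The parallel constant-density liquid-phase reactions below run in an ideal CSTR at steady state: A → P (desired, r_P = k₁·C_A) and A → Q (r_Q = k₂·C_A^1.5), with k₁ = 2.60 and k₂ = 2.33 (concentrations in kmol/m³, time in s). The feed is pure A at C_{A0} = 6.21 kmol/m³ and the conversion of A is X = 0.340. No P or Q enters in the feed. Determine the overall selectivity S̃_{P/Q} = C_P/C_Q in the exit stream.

Exit C_A = C_{A0}(1−X) = 6.21×0.660 = 4.099 kmol/m³.
In a CSTR the entire volume is at exit conditions, so r_P = 2.60×4.099 = 10.66 and r_Q = 2.33×4.099^1.5 = 19.33.
Overall selectivity = C_P/C_Q = r_Pτ/(r_Qτ) = r_P/r_Q = 0.551.

0.551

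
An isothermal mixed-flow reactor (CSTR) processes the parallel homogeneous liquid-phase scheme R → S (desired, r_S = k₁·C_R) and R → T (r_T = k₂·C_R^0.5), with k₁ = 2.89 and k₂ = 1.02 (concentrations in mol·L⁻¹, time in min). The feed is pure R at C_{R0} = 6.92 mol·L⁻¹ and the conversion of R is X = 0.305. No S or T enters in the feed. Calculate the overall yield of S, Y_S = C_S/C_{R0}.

0.263

Exit C_R = C_{R0}(1−X) = 6.92×0.695 = 4.809 mol·L⁻¹.
Rates in a CSTR are evaluated at the outlet concentration: r_S = 2.89×4.809 = 13.90, r_T = 1.02×4.809^0.5 = 2.237.
Fraction of consumed R going to S: r_S/(r_S+r_T) = 0.8614.
C_S = 0.8614·C_{R0}·X = 0.8614×6.92×0.305 = 1.82 mol·L⁻¹; Y_S = C_S/C_{R0} = 0.263.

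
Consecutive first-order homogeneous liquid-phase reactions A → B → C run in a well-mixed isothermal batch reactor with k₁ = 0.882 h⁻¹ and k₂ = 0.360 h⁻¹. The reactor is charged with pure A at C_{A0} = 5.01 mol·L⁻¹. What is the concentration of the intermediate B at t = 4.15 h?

1.68 mol·L⁻¹

The intermediate concentration in a first-order A→B→C sequence is C_B = k₁C_{A0}(e^(−k₁t) − e^(−k₂t))/(k₂−k₁).
e^(−k₁t) = e^(−0.882×4.15) = e^(−3.660) = 0.02572; e^(−k₂t) = e^(−1.494) = 0.2245.
C_B = 0.882×5.01/(0.360−0.882) × (0.02572−0.2245) = (-8.465)×(-0.1987) = 1.682 mol·L⁻¹.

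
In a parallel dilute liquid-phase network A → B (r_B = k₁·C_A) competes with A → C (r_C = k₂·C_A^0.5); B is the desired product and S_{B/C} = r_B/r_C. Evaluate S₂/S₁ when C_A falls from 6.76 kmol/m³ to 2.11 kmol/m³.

0.559

S_{B/C} = (k₁/k₂)·C_A^0.5, so S₂/S₁ = (C_{A,2}/C_{A,1})^0.5.
= (2.11/6.76)^0.5 = (0.3121)^0.5 = 0.559.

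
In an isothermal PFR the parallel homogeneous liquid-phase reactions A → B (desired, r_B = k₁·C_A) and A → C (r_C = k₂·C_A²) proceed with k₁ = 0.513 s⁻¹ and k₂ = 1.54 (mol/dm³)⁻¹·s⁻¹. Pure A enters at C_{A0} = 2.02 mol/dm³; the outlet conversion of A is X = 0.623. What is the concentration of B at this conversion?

C_A = C_{A0}(1−X) = 0.7615 mol/dm³.
Along a PFR/batch, dC_B/dC_A = −r_B/(r_B+r_C) = −k₁/(k₁+k₂·C_A).
Integrating from C_{A0} to C_A: C_B = (0.513/1.54)·ln[(0.513+1.54·2.02)/(0.513+1.54·0.762)] = 0.3331·ln(3.624/1.686) = 0.2549 mol/dm³.

0.255 mol/dm³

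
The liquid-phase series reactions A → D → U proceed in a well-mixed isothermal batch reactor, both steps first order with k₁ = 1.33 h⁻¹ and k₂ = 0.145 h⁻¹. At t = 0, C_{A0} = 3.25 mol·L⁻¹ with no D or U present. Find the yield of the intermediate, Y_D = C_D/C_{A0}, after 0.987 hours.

Solving the coupled first-order balances gives C_D(t) = [k₁/(k₂−k₁)]·C_{A0}·(e^(−k₁t) − e^(−k₂t)).
e^(−k₁t) = e^(−1.33×0.987) = e^(−1.313) = 0.2691; e^(−k₂t) = e^(−0.1431) = 0.8667.
C_D = 1.33×3.25/(0.145−1.33) × (0.2691−0.8667) = (-3.648)×(-0.5976) = 2.180 mol·L⁻¹.
Y_D = C_D/C_{A0} = 2.180/3.25 = 0.671.

0.671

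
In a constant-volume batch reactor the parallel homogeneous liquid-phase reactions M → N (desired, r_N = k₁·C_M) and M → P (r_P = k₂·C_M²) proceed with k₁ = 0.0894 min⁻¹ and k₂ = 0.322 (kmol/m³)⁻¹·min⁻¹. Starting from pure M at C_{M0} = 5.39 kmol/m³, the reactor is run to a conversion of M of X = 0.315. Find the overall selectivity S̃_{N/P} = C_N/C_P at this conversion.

0.0618

C_M = C_{M0}(1−X) = 3.692 kmol/m³.
Along a PFR/batch, dC_N/dC_M = −r_N/(r_N+r_P) = −k₁/(k₁+k₂·C_M).
Integrating from C_{M0} to C_M: C_N = (0.0894/0.322)·ln[(0.0894+0.322·5.39)/(0.0894+0.322·3.69)] = 0.2776·ln(1.825/1.278) = 0.09886 kmol/m³.
C_P = (C_{M0}−C_M)−C_N = 1.599 kmol/m³; S̃_{N/P} = 0.09886/1.599 = 0.0618.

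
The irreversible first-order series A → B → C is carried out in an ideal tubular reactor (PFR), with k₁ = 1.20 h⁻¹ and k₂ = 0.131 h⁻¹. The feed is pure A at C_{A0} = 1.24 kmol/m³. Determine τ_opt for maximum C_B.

The intermediate peaks when r₁ = r₂, i.e. k₁e^(−k₁τ) = k₂e^(−k₂τ), giving τ_opt = ln(k₂/k₁)/(k₂−k₁).
= ln(0.131/1.20)/(0.131−1.20) = ln(0.1092)/-1.069 = -2.215/-1.069 = 2.07 h.

2.07 h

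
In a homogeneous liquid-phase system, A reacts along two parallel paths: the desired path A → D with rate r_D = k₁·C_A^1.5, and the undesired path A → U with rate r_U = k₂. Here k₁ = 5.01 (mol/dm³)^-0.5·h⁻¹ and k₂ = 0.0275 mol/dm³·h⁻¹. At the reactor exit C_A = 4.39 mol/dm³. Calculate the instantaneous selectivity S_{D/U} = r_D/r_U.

S_{D/U} = r_D/r_U = (k₁·C_A^1.5)/(k₂) = (k₁/k₂)·C_A^1.5.
= (5.01×4.390^1.5) / (0.0275) = 46.08/0.02750 = 1676.
Since the desired path is higher order in A, keeping C_A high (PFR or concentrated feed) favours D.

1676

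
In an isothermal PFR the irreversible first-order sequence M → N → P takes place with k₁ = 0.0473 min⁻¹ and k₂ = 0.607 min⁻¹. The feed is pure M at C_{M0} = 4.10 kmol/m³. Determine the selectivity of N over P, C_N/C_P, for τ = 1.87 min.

For first-order series with pure M initially, C_N(τ) = k₁C_{M0}/(k₂−k₁)·(e^(−k₁τ) − e^(−k₂τ)).
e^(−k₁τ) = e^(−0.0473×1.87) = e^(−0.08845) = 0.9153; e^(−k₂τ) = e^(−1.135) = 0.3214.
C_N = 0.0473×4.10/(0.607−0.0473) × (0.9153−0.3214) = 0.3465×0.5940 = 0.2058 kmol/m³.
C_M = C_{M0}e^(−k₁τ) = 3.753 kmol/m³, so C_P = C_{M0}−C_M−C_N = 0.1413 kmol/m³; C_N/C_P = 1.46.

1.46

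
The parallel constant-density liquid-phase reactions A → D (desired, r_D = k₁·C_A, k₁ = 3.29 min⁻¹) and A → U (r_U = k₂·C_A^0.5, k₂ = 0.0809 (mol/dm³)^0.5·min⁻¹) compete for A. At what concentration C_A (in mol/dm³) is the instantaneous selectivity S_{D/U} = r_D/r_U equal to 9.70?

S_{D/U} = (k₁/k₂)·C_A^0.5 ⇒ C_A = (S·k₂/k₁)^(2).
= (9.70×0.0809/3.29)^(2) = (0.2385)^(2) = 0.0569 mol/dm³.

0.0569 mol/dm³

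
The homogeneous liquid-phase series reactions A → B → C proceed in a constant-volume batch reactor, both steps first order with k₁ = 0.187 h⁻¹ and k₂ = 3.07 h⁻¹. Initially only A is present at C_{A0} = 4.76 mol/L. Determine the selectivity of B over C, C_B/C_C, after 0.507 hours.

For first-order series with pure A initially, C_B(t) = k₁C_{A0}/(k₂−k₁)·(e^(−k₁t) − e^(−k₂t)).
e^(−k₁t) = e^(−0.187×0.507) = e^(−0.09481) = 0.9095; e^(−k₂t) = e^(−1.556) = 0.2109.
C_B = 0.187×4.76/(3.07−0.187) × (0.9095−0.2109) = 0.3087×0.6987 = 0.2157 mol/L.
C_A = C_{A0}e^(−k₁t) = 4.329 mol/L, so C_C = C_{A0}−C_A−C_B = 0.2148 mol/L; C_B/C_C = 1.00.

1.00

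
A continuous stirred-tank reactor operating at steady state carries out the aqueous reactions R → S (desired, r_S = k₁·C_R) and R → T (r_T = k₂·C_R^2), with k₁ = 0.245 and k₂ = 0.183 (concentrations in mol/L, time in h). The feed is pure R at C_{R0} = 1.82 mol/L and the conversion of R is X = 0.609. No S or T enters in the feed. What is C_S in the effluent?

Exit C_R = C_{R0}(1−X) = 1.82×0.391 = 0.7116 mol/L.
A CSTR operates uniformly at the exit composition, giving r_S = 0.1743 and r_T = 0.09267 (each k·C_R^n at C_R = 0.7116).
Fraction of consumed R going to S: r_S/(r_S+r_T) = 0.6529.
C_S = 0.6529·C_{R0}·X = 0.6529×1.82×0.609 = 0.724 mol/L.

0.724 mol/L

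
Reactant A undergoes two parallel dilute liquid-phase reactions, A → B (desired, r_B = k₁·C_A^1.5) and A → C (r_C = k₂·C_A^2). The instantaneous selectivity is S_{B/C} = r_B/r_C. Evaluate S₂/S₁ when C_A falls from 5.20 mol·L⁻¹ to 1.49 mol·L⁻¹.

S_{B/C} = (k₁/k₂)·C_A^-0.5, so S₂/S₁ = (C_{A,2}/C_{A,1})^-0.5.
= (1.49/5.20)^(-0.5) = (0.2865)^(-0.5) = 1.87.

1.87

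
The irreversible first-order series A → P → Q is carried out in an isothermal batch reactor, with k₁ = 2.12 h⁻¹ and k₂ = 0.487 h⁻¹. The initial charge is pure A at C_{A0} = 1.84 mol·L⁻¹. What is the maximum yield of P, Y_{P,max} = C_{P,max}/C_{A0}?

0.645

For a first-order series the maximum intermediate yield is C_{P,max}/C_{A0} = (k₁/k₂)^[k₂/(k₂−k₁)].
= (2.12/0.487)^(0.487/(0.487−2.12)) = (4.353)^(-0.2982) = 0.6449.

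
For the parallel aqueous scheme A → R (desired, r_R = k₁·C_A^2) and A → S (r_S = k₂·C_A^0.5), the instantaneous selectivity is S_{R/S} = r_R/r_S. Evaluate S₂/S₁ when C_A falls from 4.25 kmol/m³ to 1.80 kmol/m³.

0.276

S_{R/S} = (k₁/k₂)·C_A^1.5, so S₂/S₁ = (C_{A,2}/C_{A,1})^1.5.
= (1.80/4.25)^1.5 = (0.4235)^1.5 = 0.276.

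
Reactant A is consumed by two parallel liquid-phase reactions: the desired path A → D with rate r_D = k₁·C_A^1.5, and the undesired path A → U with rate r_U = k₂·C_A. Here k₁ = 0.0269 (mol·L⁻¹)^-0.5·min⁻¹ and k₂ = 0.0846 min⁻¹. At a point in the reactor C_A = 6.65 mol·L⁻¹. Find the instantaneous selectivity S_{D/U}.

S_{D/U} = r_D/r_U = (k₁·C_A^1.5)/(k₂·C_A) = (k₁/k₂)·C_A^0.5.
= (0.0269×6.650^1.5) / (0.0846×6.650) = 0.4613/0.5626 = 0.820.
Since the desired path is higher order in A, keeping C_A high (PFR or concentrated feed) favours D.

0.820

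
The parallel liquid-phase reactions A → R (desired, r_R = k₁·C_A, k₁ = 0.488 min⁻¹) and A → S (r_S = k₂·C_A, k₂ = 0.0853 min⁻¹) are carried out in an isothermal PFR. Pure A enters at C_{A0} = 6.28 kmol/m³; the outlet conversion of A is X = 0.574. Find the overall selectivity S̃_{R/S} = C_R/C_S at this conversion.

5.72

C_A = C_{A0}(1−X) = 2.675 kmol/m³.
Both paths are first order in A, so the instantaneous fraction to R is constant: dC_R/d(−C_A) = k₁/(k₁+k₂) = 0.8512.
C_R = 0.8512·(C_{A0}−C_A) = 0.8512×3.605 = 3.07 kmol/m³.
C_S = (C_{A0}−C_A)−C_R = 0.5363 kmol/m³; S̃_{R/S} = 3.068/0.5363 = 5.72.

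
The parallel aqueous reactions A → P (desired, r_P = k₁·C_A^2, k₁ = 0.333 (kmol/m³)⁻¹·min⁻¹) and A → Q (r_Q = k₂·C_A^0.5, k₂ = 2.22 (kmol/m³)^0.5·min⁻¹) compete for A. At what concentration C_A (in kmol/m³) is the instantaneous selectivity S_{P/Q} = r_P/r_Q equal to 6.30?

S_{P/Q} = (k₁/k₂)·C_A^1.5 ⇒ C_A = (S·k₂/k₁)^(1/1.5).
= (6.30×2.22/0.333)^(0.6667) = (42.00)^(0.6667) = 12.1 kmol/m³.

12.1 kmol/m³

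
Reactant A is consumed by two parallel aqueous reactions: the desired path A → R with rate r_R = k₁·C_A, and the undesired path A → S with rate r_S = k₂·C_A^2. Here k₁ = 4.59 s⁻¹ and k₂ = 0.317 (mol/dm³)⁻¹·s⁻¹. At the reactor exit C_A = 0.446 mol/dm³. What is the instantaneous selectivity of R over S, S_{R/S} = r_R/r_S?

32.5

S_{R/S} = r_R/r_S = (k₁·C_A)/(k₂·C_A^2) = (k₁/k₂)·C_A⁻¹.
= (4.59×0.4460) / (0.317×0.4460^2) = 2.047/0.06306 = 32.5.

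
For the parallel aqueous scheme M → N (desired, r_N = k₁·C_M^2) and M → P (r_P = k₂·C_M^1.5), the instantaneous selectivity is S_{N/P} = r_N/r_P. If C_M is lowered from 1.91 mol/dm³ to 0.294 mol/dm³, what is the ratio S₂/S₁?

S_{N/P} = (k₁/k₂)·C_M^0.5, so S₂/S₁ = (C_{M,2}/C_{M,1})^0.5.
= (0.294/1.91)^0.5 = (0.1539)^0.5 = 0.392.
Selectivity toward N falls as C_M falls — high-concentration operation is favoured.

0.392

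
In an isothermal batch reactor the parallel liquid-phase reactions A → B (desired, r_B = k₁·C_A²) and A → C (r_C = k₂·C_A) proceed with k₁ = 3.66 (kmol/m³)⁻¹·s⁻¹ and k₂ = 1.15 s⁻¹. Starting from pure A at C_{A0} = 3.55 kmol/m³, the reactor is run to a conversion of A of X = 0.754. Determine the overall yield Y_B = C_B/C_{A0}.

0.650

C_A = C_{A0}(1−X) = 0.8733 kmol/m³.
Along a PFR/batch, dC_C/dC_A = −r_C/(r_B+r_C) = −k₂/(k₂+k₁·C_A).
Integrating from C_{A0} to C_A: C_C = (1.15/3.66)·ln[(1.15+3.66·3.55)/(1.15+3.66·0.873)] = 0.3142·ln(14.14/4.346) = 0.3707 kmol/m³.
Then C_B = (C_{A0}−C_A) − C_C = 2.677 − 0.3707 = 2.306 kmol/m³.
Y_B = C_B/C_{A0} = 2.306/3.55 = 0.650.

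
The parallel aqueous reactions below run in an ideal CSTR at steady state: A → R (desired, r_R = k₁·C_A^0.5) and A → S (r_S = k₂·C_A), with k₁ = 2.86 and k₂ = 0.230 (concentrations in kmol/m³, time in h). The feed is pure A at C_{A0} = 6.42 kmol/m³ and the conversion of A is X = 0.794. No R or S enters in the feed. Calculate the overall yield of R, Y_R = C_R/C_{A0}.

0.727

Exit C_A = C_{A0}(1−X) = 6.42×0.206 = 1.323 kmol/m³.
Rates in a CSTR are evaluated at the outlet concentration: r_R = 2.86×1.323^0.5 = 3.289, r_S = 0.230×1.323 = 0.3042.
Fraction of consumed A going to R: r_R/(r_R+r_S) = 0.9153.
C_R = 0.9153·C_{A0}·X = 0.9153×6.42×0.794 = 4.67 kmol/m³; Y_R = C_R/C_{A0} = 0.727.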